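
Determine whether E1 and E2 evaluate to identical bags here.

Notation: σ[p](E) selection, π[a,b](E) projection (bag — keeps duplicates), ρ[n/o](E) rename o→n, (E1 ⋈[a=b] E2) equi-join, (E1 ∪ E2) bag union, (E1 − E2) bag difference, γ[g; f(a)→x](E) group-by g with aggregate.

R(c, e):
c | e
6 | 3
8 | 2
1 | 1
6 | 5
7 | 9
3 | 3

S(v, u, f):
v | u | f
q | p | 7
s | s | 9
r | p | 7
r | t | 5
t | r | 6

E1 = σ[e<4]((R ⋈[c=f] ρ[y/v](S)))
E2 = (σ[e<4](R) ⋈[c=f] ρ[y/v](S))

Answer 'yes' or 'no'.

E1 subexpression sizes:
  R → 6
  S → 5
  ρ[y/v](S) → 5
  (R ⋈[c=f] ρ[y/v](S)) → 4
  σ[e<4]((R ⋈[c=f] ρ[y/v](S))) → 1
E2 subexpression sizes:
  R → 6
  σ[e<4](R) → 4
  S → 5
  ρ[y/v](S) → 5
  (σ[e<4](R) ⋈[c=f] ρ[y/v](S)) → 1

E1 and E2 produce the same multiset:
c | e | y | u | f
6 | 3 | t | r | 6

yes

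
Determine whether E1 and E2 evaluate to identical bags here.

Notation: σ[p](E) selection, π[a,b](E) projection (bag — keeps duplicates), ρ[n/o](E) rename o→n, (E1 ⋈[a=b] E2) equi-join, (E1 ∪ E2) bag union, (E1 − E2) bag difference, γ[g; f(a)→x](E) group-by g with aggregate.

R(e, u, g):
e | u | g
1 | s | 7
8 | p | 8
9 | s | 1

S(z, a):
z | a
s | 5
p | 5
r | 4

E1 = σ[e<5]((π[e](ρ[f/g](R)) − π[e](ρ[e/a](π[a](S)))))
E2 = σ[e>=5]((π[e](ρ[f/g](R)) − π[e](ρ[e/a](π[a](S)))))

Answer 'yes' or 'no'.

E1 row counts bottom-up:
  R → 3
  ρ[f/g](R) → 3
  π[e](ρ[f/g](R)) → 3
  S → 3
  π[a](S) → 3
  ρ[e/a](π[a](S)) → 3
  π[e](ρ[e/a](π[a](S))) → 3
  (π[e](ρ[f/g](R)) − π[e](ρ[e/a](π[a](S)))) → 3
  σ[e<5]((π[e](ρ[f/g](R)) − π[e](ρ[e/a](π[a](S))))) → 1
E2 row counts bottom-up:
  R → 3
  ρ[f/g](R) → 3
  π[e](ρ[f/g](R)) → 3
  S → 3
  π[a](S) → 3
  ρ[e/a](π[a](S)) → 3
  π[e](ρ[e/a](π[a](S))) → 3
  (π[e](ρ[f/g](R)) − π[e](ρ[e/a](π[a](S)))) → 3
  σ[e>=5]((π[e](ρ[f/g](R)) − π[e](ρ[e/a](π[a](S))))) → 2

E1 result:
e
1
E2 result:
e
8
9
Witness: (1,) appears 1× in E1 but 0× in E2.

no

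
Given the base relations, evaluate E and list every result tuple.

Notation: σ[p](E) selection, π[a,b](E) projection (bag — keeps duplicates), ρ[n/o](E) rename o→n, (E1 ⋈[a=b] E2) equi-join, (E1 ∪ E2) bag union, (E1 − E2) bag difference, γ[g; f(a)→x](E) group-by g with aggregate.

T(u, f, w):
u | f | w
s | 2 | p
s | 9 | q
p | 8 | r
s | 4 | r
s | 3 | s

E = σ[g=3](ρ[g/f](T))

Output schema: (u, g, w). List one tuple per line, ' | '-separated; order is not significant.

Row counts bottom-up:
  T → 5
  ρ[g/f](T) → 5
  σ[g=3](ρ[g/f](T)) → 1

== RESULT ==
u | g | w
s | 3 | s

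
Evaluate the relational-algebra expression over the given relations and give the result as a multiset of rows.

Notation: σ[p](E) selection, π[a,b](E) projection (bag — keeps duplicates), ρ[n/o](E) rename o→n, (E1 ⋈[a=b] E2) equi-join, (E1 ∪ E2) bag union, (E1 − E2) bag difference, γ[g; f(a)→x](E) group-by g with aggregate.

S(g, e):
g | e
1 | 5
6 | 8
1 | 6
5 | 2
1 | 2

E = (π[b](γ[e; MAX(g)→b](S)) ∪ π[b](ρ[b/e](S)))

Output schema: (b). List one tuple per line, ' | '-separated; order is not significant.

Stepwise |·|:
  S → 5
  γ[e; MAX(g)→b](S) → 4
  π[b](γ[e; MAX(g)→b](S)) → 4
  S → 5
  ρ[b/e](S) → 5
  π[b](ρ[b/e](S)) → 5
  (π[b](γ[e; MAX(g)→b](S)) ∪ π[b](ρ[b/e](S))) → 9

== RESULT ==
b
1
1
2
2
5
5
6
6
8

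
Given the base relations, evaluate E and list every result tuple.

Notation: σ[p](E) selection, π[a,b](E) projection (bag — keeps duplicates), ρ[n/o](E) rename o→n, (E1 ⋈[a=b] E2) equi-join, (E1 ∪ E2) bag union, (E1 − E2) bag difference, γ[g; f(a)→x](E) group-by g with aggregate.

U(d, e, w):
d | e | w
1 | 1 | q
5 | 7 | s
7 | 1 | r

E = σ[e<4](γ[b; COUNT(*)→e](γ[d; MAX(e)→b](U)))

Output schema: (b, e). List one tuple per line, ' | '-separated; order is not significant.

Subexpression sizes:
  U → 3
  γ[d; MAX(e)→b](U) → 3
  γ[b; COUNT(*)→e](γ[d; MAX(e)→b](U)) → 2
  σ[e<4](γ[b; COUNT(*)→e](γ[d; MAX(e)→b](U))) → 2

== RESULT ==
b | e
1 | 2
7 | 1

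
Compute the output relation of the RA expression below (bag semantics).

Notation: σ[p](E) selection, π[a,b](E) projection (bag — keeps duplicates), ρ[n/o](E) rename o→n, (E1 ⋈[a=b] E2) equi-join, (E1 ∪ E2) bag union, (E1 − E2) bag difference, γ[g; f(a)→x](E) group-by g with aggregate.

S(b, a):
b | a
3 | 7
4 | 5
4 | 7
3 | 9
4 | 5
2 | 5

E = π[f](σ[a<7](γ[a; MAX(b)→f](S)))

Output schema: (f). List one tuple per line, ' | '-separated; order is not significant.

Subexpression sizes:
  S → 6
  γ[a; MAX(b)→f](S) → 3
  σ[a<7](γ[a; MAX(b)→f](S)) → 1
  π[f](σ[a<7](γ[a; MAX(b)→f](S))) → 1

== RESULT ==
f
4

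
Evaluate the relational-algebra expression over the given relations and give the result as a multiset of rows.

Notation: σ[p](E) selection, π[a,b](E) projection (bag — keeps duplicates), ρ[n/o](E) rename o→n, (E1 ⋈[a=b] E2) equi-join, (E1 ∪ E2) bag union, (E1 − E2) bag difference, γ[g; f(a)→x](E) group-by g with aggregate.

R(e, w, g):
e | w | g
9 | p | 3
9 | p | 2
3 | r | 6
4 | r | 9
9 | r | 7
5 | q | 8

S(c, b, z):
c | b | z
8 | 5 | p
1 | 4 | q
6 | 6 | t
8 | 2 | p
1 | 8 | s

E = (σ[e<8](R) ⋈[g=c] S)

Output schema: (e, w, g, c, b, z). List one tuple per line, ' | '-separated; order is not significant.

Stepwise |·|:
  R → 6
  σ[e<8](R) → 3
  S → 5
  (σ[e<8](R) ⋈[g=c] S) → 3

== RESULT ==
e | w | g | c | b | z
3 | r | 6 | 6 | 6 | t
5 | q | 8 | 8 | 2 | p
5 | q | 8 | 8 | 5 | p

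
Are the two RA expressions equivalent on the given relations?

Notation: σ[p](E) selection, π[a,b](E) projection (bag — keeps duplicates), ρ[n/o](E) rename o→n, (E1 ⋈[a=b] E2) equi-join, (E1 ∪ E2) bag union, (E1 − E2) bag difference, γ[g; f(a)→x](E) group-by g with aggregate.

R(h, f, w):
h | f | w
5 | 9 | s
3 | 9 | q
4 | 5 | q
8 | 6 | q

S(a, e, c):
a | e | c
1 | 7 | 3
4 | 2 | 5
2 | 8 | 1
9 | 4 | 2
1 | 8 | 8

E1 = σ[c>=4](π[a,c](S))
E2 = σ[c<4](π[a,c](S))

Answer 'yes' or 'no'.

E1 stepwise |·|:
  S → 5
  π[a,c](S) → 5
  σ[c>=4](π[a,c](S)) → 2
E2 stepwise |·|:
  S → 5
  π[a,c](S) → 5
  σ[c<4](π[a,c](S)) → 3

E1 result:
a | c
1 | 8
4 | 5
E2 result:
a | c
1 | 3
2 | 1
9 | 2
Witness: (4, 5) appears 1× in E1 but 0× in E2.

no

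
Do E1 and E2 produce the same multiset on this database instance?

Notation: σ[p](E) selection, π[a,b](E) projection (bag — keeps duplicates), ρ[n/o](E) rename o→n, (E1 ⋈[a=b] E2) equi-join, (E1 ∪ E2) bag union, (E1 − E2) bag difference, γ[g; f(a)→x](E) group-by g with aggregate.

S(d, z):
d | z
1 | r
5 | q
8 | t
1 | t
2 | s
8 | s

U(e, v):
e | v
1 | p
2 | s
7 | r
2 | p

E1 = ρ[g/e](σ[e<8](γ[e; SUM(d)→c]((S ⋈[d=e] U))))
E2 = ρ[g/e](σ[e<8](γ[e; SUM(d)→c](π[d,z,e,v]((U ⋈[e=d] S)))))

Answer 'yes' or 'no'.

E1 row counts bottom-up:
  S → 6
  U → 4
  (S ⋈[d=e] U) → 4
  γ[e; SUM(d)→c]((S ⋈[d=e] U)) → 2
  σ[e<8](γ[e; SUM(d)→c]((S ⋈[d=e] U))) → 2
  ρ[g/e](σ[e<8](γ[e; SUM(d)→c]((S ⋈[d=e] U)))) → 2
E2 row counts bottom-up:
  U → 4
  S → 6
  (U ⋈[e=d] S) → 4
  π[d,z,e,v]((U ⋈[e=d] S)) → 4
  γ[e; SUM(d)→c](π[d,z,e,v]((U ⋈[e=d] S))) → 2
  σ[e<8](γ[e; SUM(d)→c](π[d,z,e,v]((U ⋈[e=d] S)))) → 2
  ρ[g/e](σ[e<8](γ[e; SUM(d)→c](π[d,z,e,v]((U ⋈[e=d] S))))) → 2

E1 and E2 produce the same multiset:
g | c
1 | 2
2 | 4

yes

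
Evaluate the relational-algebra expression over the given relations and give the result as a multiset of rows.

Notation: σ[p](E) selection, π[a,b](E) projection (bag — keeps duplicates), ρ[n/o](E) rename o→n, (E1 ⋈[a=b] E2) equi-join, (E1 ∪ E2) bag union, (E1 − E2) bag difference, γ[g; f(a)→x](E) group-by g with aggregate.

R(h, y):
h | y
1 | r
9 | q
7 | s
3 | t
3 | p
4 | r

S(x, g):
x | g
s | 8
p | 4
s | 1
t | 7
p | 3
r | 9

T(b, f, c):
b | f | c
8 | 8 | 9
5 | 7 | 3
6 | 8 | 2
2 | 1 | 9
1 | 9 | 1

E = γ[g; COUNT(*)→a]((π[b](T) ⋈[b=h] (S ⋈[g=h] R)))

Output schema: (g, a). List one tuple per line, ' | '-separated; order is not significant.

Stepwise |·|:
  T → 5
  π[b](T) → 5
  S → 6
  R → 6
  (S ⋈[g=h] R) → 6
  (π[b](T) ⋈[b=h] (S ⋈[g=h] R)) → 1
  γ[g; COUNT(*)→a]((π[b](T) ⋈[b=h] (S ⋈[g=h] R))) → 1

== RESULT ==
g | a
1 | 1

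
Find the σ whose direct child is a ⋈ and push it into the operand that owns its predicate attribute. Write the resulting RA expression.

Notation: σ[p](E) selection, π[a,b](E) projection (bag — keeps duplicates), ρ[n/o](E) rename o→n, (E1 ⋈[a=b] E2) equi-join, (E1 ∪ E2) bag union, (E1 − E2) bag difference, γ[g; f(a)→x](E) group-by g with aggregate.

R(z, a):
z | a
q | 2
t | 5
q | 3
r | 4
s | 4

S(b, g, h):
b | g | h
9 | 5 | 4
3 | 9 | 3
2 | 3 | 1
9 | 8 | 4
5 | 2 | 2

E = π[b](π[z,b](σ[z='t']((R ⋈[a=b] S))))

σ filters on z, owned by the left side.
E' = π[b](π[z,b]((σ[z='t'](R) ⋈[a=b] S)))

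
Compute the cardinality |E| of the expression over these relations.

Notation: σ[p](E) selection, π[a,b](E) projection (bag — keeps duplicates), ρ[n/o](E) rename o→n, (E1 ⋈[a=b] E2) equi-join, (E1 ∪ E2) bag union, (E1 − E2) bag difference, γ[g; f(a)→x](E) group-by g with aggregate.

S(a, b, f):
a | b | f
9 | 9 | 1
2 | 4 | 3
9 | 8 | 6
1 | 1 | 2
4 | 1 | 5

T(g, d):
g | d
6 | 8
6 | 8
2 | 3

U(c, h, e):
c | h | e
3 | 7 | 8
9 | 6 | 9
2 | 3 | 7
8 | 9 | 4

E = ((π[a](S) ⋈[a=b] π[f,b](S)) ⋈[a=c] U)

Stepwise |·|:
  S → 5
  π[a](S) → 5
  S → 5
  π[f,b](S) → 5
  (π[a](S) ⋈[a=b] π[f,b](S)) → 5
  U → 4
  ((π[a](S) ⋈[a=b] π[f,b](S)) ⋈[a=c] U) → 2

|E| = 2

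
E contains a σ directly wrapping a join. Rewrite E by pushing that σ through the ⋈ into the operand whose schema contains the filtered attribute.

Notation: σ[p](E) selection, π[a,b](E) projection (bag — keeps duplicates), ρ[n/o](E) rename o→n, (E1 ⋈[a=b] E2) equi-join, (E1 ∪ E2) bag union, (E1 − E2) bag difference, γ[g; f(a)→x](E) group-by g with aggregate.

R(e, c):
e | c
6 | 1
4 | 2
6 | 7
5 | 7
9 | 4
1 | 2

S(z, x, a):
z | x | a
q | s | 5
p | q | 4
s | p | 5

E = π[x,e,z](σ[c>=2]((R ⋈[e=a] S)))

σ filters on c, owned by the left side.
E' = π[x,e,z]((σ[c>=2](R) ⋈[e=a] S))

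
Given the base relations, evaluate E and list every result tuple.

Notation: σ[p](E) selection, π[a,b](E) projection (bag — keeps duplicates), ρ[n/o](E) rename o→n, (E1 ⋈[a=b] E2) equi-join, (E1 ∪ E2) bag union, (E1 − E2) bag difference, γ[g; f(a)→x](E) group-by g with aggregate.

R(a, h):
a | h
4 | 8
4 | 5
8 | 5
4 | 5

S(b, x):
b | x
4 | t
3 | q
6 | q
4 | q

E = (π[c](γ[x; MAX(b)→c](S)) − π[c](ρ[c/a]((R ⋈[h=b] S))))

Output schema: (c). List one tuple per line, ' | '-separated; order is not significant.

Subexpression sizes:
  S → 4
  γ[x; MAX(b)→c](S) → 2
  π[c](γ[x; MAX(b)→c](S)) → 2
  R → 4
  S → 4
  (R ⋈[h=b] S) → 0
  ρ[c/a]((R ⋈[h=b] S)) → 0
  π[c](ρ[c/a]((R ⋈[h=b] S))) → 0
  (π[c](γ[x; MAX(b)→c](S)) − π[c](ρ[c/a]((R ⋈[h=b] S)))) → 2

== RESULT ==
c
4
6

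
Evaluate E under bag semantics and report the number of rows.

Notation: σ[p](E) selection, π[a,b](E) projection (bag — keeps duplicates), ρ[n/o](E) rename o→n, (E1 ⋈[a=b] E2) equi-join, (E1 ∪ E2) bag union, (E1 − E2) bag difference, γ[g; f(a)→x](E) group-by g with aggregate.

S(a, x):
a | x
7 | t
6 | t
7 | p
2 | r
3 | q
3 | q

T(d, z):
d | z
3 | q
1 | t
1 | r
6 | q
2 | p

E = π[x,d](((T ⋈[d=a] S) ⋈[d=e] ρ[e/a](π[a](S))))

Stepwise |·|:
  T → 5
  S → 6
  (T ⋈[d=a] S) → 4
  S → 6
  π[a](S) → 6
  ρ[e/a](π[a](S)) → 6
  ((T ⋈[d=a] S) ⋈[d=e] ρ[e/a](π[a](S))) → 6
  π[x,d](((T ⋈[d=a] S) ⋈[d=e] ρ[e/a](π[a](S)))) → 6

|E| = 6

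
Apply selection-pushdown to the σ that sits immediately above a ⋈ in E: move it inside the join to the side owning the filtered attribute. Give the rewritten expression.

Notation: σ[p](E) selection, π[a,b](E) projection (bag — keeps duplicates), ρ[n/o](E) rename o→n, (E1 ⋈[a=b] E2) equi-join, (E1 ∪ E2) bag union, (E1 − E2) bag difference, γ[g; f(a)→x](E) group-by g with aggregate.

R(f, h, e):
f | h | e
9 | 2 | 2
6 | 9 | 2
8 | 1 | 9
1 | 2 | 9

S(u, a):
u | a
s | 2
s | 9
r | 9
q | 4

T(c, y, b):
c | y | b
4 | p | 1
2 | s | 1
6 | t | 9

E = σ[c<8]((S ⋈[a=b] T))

σ filters on c, owned by the right side.
E' = (S ⋈[a=b] σ[c<8](T))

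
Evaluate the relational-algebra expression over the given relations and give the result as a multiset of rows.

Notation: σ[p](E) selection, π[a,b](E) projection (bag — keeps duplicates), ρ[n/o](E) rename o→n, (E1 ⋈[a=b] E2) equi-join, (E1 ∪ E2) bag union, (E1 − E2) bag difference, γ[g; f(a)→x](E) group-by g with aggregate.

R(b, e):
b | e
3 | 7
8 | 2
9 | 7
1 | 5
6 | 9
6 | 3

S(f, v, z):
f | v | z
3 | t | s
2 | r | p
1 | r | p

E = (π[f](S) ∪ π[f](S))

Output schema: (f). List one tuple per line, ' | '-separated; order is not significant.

Per-node cardinality:
  S → 3
  π[f](S) → 3
  S → 3
  π[f](S) → 3
  (π[f](S) ∪ π[f](S)) → 6

== RESULT ==
f
1
1
2
2
3
3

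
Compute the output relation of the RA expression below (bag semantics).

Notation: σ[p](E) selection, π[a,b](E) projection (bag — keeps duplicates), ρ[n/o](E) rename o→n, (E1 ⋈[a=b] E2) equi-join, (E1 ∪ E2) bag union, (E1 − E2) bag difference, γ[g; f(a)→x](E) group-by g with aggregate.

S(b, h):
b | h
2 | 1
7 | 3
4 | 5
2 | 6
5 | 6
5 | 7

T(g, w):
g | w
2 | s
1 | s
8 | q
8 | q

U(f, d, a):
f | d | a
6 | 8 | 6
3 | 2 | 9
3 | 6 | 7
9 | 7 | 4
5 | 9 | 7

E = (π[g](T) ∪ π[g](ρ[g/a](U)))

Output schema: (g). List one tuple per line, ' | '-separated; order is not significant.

Subexpression sizes:
  T → 4
  π[g](T) → 4
  U → 5
  ρ[g/a](U) → 5
  π[g](ρ[g/a](U)) → 5
  (π[g](T) ∪ π[g](ρ[g/a](U))) → 9

== RESULT ==
g
1
2
4
6
7
7
8
8
9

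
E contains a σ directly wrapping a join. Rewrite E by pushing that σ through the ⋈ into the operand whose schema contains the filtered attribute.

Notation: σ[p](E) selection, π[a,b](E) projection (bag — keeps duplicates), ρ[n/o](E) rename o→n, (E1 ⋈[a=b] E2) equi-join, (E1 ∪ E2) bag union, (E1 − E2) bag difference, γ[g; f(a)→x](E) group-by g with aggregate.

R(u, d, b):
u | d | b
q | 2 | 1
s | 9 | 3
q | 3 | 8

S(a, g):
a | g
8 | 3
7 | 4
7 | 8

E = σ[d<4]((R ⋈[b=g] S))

σ filters on d, owned by the left side.
E' = (σ[d<4](R) ⋈[b=g] S)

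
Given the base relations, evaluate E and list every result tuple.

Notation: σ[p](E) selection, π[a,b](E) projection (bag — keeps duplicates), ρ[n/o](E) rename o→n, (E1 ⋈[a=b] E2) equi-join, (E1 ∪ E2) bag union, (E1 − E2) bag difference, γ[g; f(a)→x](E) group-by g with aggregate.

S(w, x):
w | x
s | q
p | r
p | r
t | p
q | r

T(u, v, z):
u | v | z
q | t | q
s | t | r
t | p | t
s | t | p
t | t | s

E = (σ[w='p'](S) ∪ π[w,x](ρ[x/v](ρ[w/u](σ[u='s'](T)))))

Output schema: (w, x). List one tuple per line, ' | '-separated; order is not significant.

Subexpression sizes:
  S → 5
  σ[w='p'](S) → 2
  T → 5
  σ[u='s'](T) → 2
  ρ[w/u](σ[u='s'](T)) → 2
  ρ[x/v](ρ[w/u](σ[u='s'](T))) → 2
  π[w,x](ρ[x/v](ρ[w/u](σ[u='s'](T)))) → 2
  (σ[w='p'](S) ∪ π[w,x](ρ[x/v](ρ[w/u](σ[u='s'](T))))) → 4

== RESULT ==
w | x
p | r
p | r
s | t
s | t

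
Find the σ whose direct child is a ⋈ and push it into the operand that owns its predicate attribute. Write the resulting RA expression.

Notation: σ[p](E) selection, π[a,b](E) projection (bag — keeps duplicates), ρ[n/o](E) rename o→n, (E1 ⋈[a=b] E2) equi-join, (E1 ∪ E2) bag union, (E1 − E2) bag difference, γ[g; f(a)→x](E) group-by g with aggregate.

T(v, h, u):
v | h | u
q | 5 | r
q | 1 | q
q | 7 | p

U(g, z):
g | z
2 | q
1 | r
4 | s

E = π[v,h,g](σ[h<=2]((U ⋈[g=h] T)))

σ filters on h, owned by the right side.
E' = π[v,h,g]((U ⋈[g=h] σ[h<=2](T)))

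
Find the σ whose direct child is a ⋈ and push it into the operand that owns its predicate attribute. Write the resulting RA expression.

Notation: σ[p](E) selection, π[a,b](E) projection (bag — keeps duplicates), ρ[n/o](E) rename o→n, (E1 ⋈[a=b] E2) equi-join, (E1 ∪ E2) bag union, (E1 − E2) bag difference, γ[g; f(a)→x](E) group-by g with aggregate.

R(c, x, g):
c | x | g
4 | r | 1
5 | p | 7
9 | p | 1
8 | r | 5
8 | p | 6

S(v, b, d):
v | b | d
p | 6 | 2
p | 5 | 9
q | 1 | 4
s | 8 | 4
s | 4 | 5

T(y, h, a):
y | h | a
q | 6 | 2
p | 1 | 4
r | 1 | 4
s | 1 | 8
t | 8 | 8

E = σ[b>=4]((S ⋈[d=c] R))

σ filters on b, owned by the left side.
E' = (σ[b>=4](S) ⋈[d=c] R)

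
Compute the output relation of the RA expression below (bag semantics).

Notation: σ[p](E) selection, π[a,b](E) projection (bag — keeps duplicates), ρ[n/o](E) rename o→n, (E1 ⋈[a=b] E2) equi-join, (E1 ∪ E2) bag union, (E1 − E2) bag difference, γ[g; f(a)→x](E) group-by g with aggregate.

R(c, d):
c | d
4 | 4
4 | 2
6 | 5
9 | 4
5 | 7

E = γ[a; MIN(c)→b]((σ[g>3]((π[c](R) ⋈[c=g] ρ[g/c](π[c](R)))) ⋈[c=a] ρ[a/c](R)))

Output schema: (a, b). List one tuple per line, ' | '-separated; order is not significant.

Per-node cardinality:
  R → 5
  π[c](R) → 5
  R → 5
  π[c](R) → 5
  ρ[g/c](π[c](R)) → 5
  (π[c](R) ⋈[c=g] ρ[g/c](π[c](R))) → 7
  σ[g>3]((π[c](R) ⋈[c=g] ρ[g/c](π[c](R)))) → 7
  R → 5
  ρ[a/c](R) → 5
  (σ[g>3]((π[c](R) ⋈[c=g] ρ[g/c](π[c](R)))) ⋈[c=a] ρ[a/c](R)) → 11
  γ[a; MIN(c)→b]((σ[g>3]((π[c](R) ⋈[c=g] ρ[g/c](π[c](R)))) ⋈[c=a] ρ[a/c](R))) → 4

== RESULT ==
a | b
4 | 4
5 | 5
6 | 6
9 | 9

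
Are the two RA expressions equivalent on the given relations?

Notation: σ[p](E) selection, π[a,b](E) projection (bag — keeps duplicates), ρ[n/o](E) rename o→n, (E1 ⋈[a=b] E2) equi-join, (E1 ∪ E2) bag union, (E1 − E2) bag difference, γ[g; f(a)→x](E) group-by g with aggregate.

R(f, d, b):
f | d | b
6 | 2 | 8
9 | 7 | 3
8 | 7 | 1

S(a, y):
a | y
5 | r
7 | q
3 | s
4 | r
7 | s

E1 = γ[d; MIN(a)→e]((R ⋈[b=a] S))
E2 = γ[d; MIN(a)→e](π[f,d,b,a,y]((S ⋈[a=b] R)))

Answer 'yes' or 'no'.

E1 stepwise |·|:
  R → 3
  S → 5
  (R ⋈[b=a] S) → 1
  γ[d; MIN(a)→e]((R ⋈[b=a] S)) → 1
E2 stepwise |·|:
  S → 5
  R → 3
  (S ⋈[a=b] R) → 1
  π[f,d,b,a,y]((S ⋈[a=b] R)) → 1
  γ[d; MIN(a)→e](π[f,d,b,a,y]((S ⋈[a=b] R))) → 1

E1 and E2 produce the same multiset:
d | e
7 | 3

yes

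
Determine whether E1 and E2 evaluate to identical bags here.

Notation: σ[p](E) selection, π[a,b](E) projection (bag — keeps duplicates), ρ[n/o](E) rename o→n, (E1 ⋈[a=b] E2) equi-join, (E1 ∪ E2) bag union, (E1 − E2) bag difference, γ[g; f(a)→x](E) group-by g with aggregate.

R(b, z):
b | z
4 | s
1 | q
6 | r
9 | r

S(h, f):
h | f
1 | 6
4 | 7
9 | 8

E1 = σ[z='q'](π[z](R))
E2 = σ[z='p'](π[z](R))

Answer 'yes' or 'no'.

E1 row counts bottom-up:
  R → 4
  π[z](R) → 4
  σ[z='q'](π[z](R)) → 1
E2 row counts bottom-up:
  R → 4
  π[z](R) → 4
  σ[z='p'](π[z](R)) → 0

E1 result:
z
q
E2 result:
z
(0 rows)
Witness: ('q',) appears 1× in E1 but 0× in E2.

no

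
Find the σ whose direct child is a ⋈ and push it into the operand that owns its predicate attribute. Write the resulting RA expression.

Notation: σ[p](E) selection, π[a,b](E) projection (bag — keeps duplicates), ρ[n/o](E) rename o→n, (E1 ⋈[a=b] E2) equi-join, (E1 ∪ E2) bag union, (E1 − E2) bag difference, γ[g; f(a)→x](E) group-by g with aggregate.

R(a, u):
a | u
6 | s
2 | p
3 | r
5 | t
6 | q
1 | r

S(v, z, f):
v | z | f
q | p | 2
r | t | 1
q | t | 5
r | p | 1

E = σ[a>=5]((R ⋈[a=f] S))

σ filters on a, owned by the left side.
E' = (σ[a>=5](R) ⋈[a=f] S)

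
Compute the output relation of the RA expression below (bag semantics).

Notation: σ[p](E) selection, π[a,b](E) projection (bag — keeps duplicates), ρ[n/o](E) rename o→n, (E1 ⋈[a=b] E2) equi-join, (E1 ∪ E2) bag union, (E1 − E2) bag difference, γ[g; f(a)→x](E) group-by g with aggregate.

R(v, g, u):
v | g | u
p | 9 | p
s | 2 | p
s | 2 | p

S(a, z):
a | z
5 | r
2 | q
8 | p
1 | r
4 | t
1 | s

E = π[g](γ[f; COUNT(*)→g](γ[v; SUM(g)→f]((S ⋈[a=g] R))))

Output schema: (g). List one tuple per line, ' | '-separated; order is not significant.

Row counts bottom-up:
  S → 6
  R → 3
  (S ⋈[a=g] R) → 2
  γ[v; SUM(g)→f]((S ⋈[a=g] R)) → 1
  γ[f; COUNT(*)→g](γ[v; SUM(g)→f]((S ⋈[a=g] R))) → 1
  π[g](γ[f; COUNT(*)→g](γ[v; SUM(g)→f]((S ⋈[a=g] R)))) → 1

== RESULT ==
g
1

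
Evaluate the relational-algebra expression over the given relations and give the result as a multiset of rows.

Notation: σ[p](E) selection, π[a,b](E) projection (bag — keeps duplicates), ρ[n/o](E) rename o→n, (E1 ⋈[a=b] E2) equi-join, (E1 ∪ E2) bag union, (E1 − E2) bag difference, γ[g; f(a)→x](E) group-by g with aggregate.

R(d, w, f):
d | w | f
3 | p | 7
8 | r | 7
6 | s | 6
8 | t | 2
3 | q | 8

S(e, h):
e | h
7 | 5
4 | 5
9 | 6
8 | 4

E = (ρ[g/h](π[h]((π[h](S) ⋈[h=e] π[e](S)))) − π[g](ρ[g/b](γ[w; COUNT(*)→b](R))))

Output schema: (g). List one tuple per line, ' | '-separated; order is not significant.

Stepwise |·|:
  S → 4
  π[h](S) → 4
  S → 4
  π[e](S) → 4
  (π[h](S) ⋈[h=e] π[e](S)) → 1
  π[h]((π[h](S) ⋈[h=e] π[e](S))) → 1
  ρ[g/h](π[h]((π[h](S) ⋈[h=e] π[e](S)))) → 1
  R → 5
  γ[w; COUNT(*)→b](R) → 5
  ρ[g/b](γ[w; COUNT(*)→b](R)) → 5
  π[g](ρ[g/b](γ[w; COUNT(*)→b](R))) → 5
  (ρ[g/h](π[h]((π[h](S) ⋈[h=e] π[e](S)))) − π[g](ρ[g/b](γ[w; COUNT(*)→b](R)))) → 1

== RESULT ==
g
4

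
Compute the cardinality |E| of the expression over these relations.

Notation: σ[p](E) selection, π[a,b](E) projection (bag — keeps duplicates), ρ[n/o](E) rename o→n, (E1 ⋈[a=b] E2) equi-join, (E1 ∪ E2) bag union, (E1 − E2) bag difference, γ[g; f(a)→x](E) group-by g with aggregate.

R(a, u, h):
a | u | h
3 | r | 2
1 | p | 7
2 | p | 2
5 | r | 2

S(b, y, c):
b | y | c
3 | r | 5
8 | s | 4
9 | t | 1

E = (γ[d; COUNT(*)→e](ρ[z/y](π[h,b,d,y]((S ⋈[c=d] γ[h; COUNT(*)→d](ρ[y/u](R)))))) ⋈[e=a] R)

Per-node cardinality:
  S → 3
  R → 4
  ρ[y/u](R) → 4
  γ[h; COUNT(*)→d](ρ[y/u](R)) → 2
  (S ⋈[c=d] γ[h; COUNT(*)→d](ρ[y/u](R))) → 1
  π[h,b,d,y]((S ⋈[c=d] γ[h; COUNT(*)→d](ρ[y/u](R)))) → 1
  ρ[z/y](π[h,b,d,y]((S ⋈[c=d] γ[h; COUNT(*)→d](ρ[y/u](R))))) → 1
  γ[d; COUNT(*)→e](ρ[z/y](π[h,b,d,y]((S ⋈[c=d] γ[h; COUNT(*)→d](ρ[y/u](R)))))) → 1
  R → 4
  (γ[d; COUNT(*)→e](ρ[z/y](π[h,b,d,y]((S ⋈[c=d] γ[h; COUNT(*)→d](ρ[y/u](R)))))) ⋈[e=a] R) → 1

|E| = 1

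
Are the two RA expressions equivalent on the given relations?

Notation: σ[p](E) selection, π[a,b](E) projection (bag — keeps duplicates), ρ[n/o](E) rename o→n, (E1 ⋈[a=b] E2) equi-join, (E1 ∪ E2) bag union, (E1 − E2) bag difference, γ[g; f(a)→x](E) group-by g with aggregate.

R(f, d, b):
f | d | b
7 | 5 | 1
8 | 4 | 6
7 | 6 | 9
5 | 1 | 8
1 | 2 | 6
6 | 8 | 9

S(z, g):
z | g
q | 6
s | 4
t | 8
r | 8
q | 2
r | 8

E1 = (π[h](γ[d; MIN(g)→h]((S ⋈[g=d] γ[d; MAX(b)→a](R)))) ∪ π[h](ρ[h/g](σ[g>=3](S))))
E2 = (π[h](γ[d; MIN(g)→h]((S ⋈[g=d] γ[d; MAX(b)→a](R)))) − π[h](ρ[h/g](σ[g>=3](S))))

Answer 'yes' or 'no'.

E1 stepwise |·|:
  S → 6
  R → 6
  γ[d; MAX(b)→a](R) → 6
  (S ⋈[g=d] γ[d; MAX(b)→a](R)) → 6
  γ[d; MIN(g)→h]((S ⋈[g=d] γ[d; MAX(b)→a](R))) → 4
  π[h](γ[d; MIN(g)→h]((S ⋈[g=d] γ[d; MAX(b)→a](R)))) → 4
  S → 6
  σ[g>=3](S) → 5
  ρ[h/g](σ[g>=3](S)) → 5
  π[h](ρ[h/g](σ[g>=3](S))) → 5
  (π[h](γ[d; MIN(g)→h]((S ⋈[g=d] γ[d; MAX(b)→a](R)))) ∪ π[h](ρ[h/g](σ[g>=3](S)))) → 9
E2 stepwise |·|:
  S → 6
  R → 6
  γ[d; MAX(b)→a](R) → 6
  (S ⋈[g=d] γ[d; MAX(b)→a](R)) → 6
  γ[d; MIN(g)→h]((S ⋈[g=d] γ[d; MAX(b)→a](R))) → 4
  π[h](γ[d; MIN(g)→h]((S ⋈[g=d] γ[d; MAX(b)→a](R)))) → 4
  S → 6
  σ[g>=3](S) → 5
  ρ[h/g](σ[g>=3](S)) → 5
  π[h](ρ[h/g](σ[g>=3](S))) → 5
  (π[h](γ[d; MIN(g)→h]((S ⋈[g=d] γ[d; MAX(b)→a](R)))) − π[h](ρ[h/g](σ[g>=3](S)))) → 1

E1 result:
h
2
4
4
6
6
8
8
8
8
E2 result:
h
2
Witness: (6,) appears 2× in E1 but 0× in E2.

no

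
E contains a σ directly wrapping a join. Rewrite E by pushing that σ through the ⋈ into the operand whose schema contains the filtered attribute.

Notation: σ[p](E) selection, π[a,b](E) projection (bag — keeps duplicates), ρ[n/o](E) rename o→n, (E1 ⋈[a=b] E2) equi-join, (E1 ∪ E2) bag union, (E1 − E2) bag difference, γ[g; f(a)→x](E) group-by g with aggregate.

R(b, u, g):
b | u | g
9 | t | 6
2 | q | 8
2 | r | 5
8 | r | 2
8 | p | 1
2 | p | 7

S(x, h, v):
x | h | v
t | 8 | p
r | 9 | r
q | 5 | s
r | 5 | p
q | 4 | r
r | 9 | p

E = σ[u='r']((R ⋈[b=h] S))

σ filters on u, owned by the left side.
E' = (σ[u='r'](R) ⋈[b=h] S)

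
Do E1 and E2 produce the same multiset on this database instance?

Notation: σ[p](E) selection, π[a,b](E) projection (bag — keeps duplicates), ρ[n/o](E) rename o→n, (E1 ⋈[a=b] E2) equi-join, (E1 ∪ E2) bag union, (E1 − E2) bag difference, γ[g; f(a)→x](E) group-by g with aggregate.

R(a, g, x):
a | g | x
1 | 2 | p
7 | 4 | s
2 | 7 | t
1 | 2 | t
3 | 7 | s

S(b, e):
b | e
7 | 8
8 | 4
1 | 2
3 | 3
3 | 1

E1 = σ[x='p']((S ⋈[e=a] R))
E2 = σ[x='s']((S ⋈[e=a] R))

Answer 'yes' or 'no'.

E1 row counts bottom-up:
  S → 5
  R → 5
  (S ⋈[e=a] R) → 4
  σ[x='p']((S ⋈[e=a] R)) → 1
E2 row counts bottom-up:
  S → 5
  R → 5
  (S ⋈[e=a] R) → 4
  σ[x='s']((S ⋈[e=a] R)) → 1

E1 result:
b | e | a | g | x
3 | 1 | 1 | 2 | p
E2 result:
b | e | a | g | x
3 | 3 | 3 | 7 | s
Witness: (3, 3, 3, 7, 's') appears 0× in E1 but 1× in E2.

no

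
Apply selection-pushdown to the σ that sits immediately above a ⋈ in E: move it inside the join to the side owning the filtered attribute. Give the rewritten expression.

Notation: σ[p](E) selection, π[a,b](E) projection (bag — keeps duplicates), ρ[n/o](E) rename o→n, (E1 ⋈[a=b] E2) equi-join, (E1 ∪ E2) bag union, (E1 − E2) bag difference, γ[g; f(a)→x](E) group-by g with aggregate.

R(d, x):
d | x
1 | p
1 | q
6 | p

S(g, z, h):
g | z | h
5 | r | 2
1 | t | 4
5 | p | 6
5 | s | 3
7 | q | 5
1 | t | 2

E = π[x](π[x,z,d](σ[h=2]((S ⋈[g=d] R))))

σ filters on h, owned by the left side.
E' = π[x](π[x,z,d]((σ[h=2](S) ⋈[g=d] R)))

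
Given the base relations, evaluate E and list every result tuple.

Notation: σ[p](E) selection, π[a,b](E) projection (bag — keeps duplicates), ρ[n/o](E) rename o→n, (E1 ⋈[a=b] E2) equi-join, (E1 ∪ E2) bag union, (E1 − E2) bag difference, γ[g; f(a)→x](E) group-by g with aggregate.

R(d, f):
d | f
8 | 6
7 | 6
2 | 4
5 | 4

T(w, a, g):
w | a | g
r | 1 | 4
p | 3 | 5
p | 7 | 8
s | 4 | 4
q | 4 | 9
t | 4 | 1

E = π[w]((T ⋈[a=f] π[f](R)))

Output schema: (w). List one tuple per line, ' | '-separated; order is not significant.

Stepwise |·|:
  T → 6
  R → 4
  π[f](R) → 4
  (T ⋈[a=f] π[f](R)) → 6
  π[w]((T ⋈[a=f] π[f](R))) → 6

== RESULT ==
w
q
q
s
s
t
t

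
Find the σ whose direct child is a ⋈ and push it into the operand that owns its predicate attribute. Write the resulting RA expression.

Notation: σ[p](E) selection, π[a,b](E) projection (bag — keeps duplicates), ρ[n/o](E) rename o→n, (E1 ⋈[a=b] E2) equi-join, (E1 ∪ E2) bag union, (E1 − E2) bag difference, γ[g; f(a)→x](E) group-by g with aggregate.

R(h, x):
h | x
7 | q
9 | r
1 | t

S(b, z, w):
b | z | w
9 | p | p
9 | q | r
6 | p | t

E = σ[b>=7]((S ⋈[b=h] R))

σ filters on b, owned by the left side.
E' = (σ[b>=7](S) ⋈[b=h] R)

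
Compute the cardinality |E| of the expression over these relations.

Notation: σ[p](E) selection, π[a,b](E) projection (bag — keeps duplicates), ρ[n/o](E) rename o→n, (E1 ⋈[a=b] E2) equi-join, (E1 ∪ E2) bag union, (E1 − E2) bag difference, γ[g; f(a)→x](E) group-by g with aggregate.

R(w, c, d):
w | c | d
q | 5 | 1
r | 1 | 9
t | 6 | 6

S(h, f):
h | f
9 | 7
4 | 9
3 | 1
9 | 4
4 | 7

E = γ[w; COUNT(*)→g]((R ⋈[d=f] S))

Stepwise |·|:
  R → 3
  S → 5
  (R ⋈[d=f] S) → 2
  γ[w; COUNT(*)→g]((R ⋈[d=f] S)) → 2

|E| = 2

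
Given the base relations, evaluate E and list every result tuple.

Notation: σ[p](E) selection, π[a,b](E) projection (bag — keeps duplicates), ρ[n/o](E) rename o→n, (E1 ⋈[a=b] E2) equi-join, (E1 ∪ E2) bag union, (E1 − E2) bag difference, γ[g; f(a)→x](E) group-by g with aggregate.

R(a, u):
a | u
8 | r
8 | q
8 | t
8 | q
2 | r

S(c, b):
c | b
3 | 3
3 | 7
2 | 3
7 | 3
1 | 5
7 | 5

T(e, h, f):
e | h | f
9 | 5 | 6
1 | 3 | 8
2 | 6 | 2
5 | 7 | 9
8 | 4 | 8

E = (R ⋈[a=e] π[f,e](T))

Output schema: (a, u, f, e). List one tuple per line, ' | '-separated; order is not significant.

Row counts bottom-up:
  R → 5
  T → 5
  π[f,e](T) → 5
  (R ⋈[a=e] π[f,e](T)) → 5

== RESULT ==
a | u | f | e
2 | r | 2 | 2
8 | q | 8 | 8
8 | q | 8 | 8
8 | r | 8 | 8
8 | t | 8 | 8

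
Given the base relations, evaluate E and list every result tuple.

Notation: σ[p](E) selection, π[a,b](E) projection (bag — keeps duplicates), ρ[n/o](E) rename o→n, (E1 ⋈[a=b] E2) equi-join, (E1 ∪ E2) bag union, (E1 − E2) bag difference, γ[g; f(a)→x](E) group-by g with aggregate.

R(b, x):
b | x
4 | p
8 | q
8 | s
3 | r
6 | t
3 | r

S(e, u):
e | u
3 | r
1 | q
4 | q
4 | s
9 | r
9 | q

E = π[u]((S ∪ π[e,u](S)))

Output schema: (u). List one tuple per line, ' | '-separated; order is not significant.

Subexpression sizes:
  S → 6
  S → 6
  π[e,u](S) → 6
  (S ∪ π[e,u](S)) → 12
  π[u]((S ∪ π[e,u](S))) → 12

== RESULT ==
u
q
q
q
q
q
q
r
r
r
r
s
s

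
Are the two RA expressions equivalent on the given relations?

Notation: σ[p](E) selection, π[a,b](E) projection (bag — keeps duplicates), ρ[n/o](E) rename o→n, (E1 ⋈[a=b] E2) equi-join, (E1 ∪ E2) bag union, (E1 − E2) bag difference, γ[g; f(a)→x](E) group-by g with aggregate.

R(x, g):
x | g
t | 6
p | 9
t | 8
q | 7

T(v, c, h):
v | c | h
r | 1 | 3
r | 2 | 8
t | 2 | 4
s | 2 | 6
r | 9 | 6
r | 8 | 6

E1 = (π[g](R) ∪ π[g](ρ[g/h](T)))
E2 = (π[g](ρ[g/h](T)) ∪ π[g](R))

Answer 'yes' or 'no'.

E1 subexpression sizes:
  R → 4
  π[g](R) → 4
  T → 6
  ρ[g/h](T) → 6
  π[g](ρ[g/h](T)) → 6
  (π[g](R) ∪ π[g](ρ[g/h](T))) → 10
E2 subexpression sizes:
  T → 6
  ρ[g/h](T) → 6
  π[g](ρ[g/h](T)) → 6
  R → 4
  π[g](R) → 4
  (π[g](ρ[g/h](T)) ∪ π[g](R)) → 10

E1 and E2 produce the same multiset:
g
3
4
6
6
6
6
7
8
8
9

yes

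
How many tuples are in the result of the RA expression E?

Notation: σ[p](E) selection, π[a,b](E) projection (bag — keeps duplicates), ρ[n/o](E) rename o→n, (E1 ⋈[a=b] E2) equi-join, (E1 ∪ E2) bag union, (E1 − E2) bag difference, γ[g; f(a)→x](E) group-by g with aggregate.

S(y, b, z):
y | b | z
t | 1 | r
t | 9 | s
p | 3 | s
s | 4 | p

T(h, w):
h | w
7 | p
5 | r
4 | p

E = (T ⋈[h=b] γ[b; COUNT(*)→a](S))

Subexpression sizes:
  T → 3
  S → 4
  γ[b; COUNT(*)→a](S) → 4
  (T ⋈[h=b] γ[b; COUNT(*)→a](S)) → 1

|E| = 1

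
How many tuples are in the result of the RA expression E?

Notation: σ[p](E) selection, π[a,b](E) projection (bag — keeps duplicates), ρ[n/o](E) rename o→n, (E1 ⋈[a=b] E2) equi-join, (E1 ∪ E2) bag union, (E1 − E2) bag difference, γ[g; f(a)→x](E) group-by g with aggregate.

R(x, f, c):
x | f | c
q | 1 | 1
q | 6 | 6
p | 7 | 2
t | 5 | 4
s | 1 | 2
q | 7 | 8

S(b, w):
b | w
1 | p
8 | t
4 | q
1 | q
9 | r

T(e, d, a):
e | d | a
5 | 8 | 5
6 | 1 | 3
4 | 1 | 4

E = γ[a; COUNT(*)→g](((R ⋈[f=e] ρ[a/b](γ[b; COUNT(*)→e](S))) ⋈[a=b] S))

Row counts bottom-up:
  R → 6
  S → 5
  γ[b; COUNT(*)→e](S) → 4
  ρ[a/b](γ[b; COUNT(*)→e](S)) → 4
  (R ⋈[f=e] ρ[a/b](γ[b; COUNT(*)→e](S))) → 6
  S → 5
  ((R ⋈[f=e] ρ[a/b](γ[b; COUNT(*)→e](S))) ⋈[a=b] S) → 6
  γ[a; COUNT(*)→g](((R ⋈[f=e] ρ[a/b](γ[b; COUNT(*)→e](S))) ⋈[a=b] S)) → 3

|E| = 3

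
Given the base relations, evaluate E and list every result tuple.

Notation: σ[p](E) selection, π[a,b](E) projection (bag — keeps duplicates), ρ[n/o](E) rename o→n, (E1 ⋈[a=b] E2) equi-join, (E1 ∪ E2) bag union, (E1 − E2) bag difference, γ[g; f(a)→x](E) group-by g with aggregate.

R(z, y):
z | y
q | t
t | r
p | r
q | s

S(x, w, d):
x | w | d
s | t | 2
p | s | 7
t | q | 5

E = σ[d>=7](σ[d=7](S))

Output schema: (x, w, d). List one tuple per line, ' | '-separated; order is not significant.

Per-node cardinality:
  S → 3
  σ[d=7](S) → 1
  σ[d>=7](σ[d=7](S)) → 1

== RESULT ==
x | w | d
p | s | 7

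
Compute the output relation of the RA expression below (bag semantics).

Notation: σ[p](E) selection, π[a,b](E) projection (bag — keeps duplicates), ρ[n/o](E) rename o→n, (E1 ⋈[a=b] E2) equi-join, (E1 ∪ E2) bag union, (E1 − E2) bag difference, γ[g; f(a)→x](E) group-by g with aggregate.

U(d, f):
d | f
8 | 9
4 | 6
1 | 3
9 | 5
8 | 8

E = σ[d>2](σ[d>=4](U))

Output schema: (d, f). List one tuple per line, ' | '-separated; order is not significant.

Per-node cardinality:
  U → 5
  σ[d>=4](U) → 4
  σ[d>2](σ[d>=4](U)) → 4

== RESULT ==
d | f
4 | 6
8 | 8
8 | 9
9 | 5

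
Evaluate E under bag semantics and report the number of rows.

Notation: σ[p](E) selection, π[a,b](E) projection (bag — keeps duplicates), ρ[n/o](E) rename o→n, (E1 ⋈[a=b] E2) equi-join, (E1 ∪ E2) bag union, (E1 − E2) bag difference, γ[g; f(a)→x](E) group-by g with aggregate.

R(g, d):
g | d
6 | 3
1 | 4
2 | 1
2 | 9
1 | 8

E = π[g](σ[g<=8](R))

Subexpression sizes:
  R → 5
  σ[g<=8](R) → 5
  π[g](σ[g<=8](R)) → 5

|E| = 5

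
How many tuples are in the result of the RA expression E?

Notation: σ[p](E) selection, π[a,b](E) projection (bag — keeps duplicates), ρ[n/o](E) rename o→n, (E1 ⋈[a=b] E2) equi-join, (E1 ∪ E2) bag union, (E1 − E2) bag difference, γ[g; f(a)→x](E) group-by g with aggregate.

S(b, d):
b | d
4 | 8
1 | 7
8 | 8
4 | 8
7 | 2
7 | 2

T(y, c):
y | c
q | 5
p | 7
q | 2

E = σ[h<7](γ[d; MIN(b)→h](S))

Per-node cardinality:
  S → 6
  γ[d; MIN(b)→h](S) → 3
  σ[h<7](γ[d; MIN(b)→h](S)) → 2

|E| = 2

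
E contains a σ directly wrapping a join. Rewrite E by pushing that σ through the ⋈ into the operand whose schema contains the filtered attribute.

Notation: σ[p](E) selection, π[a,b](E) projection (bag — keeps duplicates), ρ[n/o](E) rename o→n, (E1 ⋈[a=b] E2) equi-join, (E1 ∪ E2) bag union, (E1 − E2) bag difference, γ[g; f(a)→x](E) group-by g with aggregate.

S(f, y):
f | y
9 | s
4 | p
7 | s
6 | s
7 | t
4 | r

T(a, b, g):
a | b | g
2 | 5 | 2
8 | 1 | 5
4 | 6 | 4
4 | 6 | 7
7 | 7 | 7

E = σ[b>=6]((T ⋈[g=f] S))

σ filters on b, owned by the left side.
E' = (σ[b>=6](T) ⋈[g=f] S)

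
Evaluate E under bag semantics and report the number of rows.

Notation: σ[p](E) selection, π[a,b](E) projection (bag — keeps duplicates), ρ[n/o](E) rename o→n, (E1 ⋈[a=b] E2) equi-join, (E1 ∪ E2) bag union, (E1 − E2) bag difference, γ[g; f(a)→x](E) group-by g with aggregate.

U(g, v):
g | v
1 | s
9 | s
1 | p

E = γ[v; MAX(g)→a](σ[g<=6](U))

Per-node cardinality:
  U → 3
  σ[g<=6](U) → 2
  γ[v; MAX(g)→a](σ[g<=6](U)) → 2

|E| = 2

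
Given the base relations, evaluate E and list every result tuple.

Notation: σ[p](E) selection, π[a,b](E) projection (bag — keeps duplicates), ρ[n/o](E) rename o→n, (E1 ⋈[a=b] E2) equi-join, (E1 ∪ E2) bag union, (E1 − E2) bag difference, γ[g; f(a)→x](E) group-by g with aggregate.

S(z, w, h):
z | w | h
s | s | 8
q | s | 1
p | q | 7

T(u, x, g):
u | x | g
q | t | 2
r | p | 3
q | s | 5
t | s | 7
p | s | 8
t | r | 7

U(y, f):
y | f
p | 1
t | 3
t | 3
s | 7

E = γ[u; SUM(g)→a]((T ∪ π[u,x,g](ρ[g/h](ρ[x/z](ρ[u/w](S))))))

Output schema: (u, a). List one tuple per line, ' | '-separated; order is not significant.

Stepwise |·|:
  T → 6
  S → 3
  ρ[u/w](S) → 3
  ρ[x/z](ρ[u/w](S)) → 3
  ρ[g/h](ρ[x/z](ρ[u/w](S))) → 3
  π[u,x,g](ρ[g/h](ρ[x/z](ρ[u/w](S)))) → 3
  (T ∪ π[u,x,g](ρ[g/h](ρ[x/z](ρ[u/w](S))))) → 9
  γ[u; SUM(g)→a]((T ∪ π[u,x,g](ρ[g/h](ρ[x/z](ρ[u/w](S)))))) → 5

== RESULT ==
u | a
p | 8
q | 14
r | 3
s | 9
t | 14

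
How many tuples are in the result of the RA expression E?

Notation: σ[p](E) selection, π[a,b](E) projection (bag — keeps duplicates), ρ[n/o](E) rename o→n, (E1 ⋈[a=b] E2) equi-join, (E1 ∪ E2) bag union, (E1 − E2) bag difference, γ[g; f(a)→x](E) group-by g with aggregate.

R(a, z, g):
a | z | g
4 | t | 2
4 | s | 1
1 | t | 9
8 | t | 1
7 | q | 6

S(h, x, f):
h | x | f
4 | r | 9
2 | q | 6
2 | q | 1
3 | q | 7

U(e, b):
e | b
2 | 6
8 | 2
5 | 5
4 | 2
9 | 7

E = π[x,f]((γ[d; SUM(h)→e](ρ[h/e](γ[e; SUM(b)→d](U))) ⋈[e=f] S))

Per-node cardinality:
  U → 5
  γ[e; SUM(b)→d](U) → 5
  ρ[h/e](γ[e; SUM(b)→d](U)) → 5
  γ[d; SUM(h)→e](ρ[h/e](γ[e; SUM(b)→d](U))) → 4
  S → 4
  (γ[d; SUM(h)→e](ρ[h/e](γ[e; SUM(b)→d](U))) ⋈[e=f] S) → 1
  π[x,f]((γ[d; SUM(h)→e](ρ[h/e](γ[e; SUM(b)→d](U))) ⋈[e=f] S)) → 1

|E| = 1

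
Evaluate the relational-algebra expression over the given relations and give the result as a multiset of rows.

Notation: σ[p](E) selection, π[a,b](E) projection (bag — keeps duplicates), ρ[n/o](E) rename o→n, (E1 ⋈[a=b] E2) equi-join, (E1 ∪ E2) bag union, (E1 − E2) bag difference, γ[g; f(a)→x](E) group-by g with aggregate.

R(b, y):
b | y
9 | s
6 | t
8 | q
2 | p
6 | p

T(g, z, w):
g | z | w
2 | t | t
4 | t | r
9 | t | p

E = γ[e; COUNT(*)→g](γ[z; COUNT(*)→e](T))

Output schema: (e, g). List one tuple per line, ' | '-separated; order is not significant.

Per-node cardinality:
  T → 3
  γ[z; COUNT(*)→e](T) → 1
  γ[e; COUNT(*)→g](γ[z; COUNT(*)→e](T)) → 1

== RESULT ==
e | g
3 | 1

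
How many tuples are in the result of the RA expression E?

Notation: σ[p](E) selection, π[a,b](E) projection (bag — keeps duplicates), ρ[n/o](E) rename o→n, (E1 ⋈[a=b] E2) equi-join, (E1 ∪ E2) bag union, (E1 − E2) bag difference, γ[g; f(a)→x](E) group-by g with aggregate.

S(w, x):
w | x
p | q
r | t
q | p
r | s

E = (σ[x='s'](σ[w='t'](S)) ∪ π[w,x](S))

Stepwise |·|:
  S → 4
  σ[w='t'](S) → 0
  σ[x='s'](σ[w='t'](S)) → 0
  S → 4
  π[w,x](S) → 4
  (σ[x='s'](σ[w='t'](S)) ∪ π[w,x](S)) → 4

|E| = 4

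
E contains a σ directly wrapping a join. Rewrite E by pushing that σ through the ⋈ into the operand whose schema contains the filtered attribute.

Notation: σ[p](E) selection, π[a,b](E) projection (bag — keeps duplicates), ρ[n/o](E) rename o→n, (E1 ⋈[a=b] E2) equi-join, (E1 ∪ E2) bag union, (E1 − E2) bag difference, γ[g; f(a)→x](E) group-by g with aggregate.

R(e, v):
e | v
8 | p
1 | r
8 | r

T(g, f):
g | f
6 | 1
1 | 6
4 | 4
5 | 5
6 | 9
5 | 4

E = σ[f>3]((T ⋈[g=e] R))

σ filters on f, owned by the left side.
E' = (σ[f>3](T) ⋈[g=e] R)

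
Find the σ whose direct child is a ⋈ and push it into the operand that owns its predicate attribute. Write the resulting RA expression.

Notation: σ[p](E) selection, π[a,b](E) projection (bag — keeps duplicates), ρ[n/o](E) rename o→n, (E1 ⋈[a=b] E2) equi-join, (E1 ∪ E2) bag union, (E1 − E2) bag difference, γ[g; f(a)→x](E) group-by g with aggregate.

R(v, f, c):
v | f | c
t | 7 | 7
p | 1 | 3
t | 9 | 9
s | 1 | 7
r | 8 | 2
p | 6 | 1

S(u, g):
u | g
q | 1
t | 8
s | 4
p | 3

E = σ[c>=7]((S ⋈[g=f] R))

σ filters on c, owned by the right side.
E' = (S ⋈[g=f] σ[c>=7](R))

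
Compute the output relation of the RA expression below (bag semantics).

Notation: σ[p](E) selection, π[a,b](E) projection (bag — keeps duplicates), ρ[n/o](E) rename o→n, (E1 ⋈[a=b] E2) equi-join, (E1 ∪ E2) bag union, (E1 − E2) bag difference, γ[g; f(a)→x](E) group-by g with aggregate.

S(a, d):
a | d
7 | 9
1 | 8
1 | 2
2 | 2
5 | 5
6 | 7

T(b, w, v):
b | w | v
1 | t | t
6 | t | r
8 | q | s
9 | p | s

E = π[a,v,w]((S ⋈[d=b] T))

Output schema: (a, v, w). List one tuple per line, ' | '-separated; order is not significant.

Stepwise |·|:
  S → 6
  T → 4
  (S ⋈[d=b] T) → 2
  π[a,v,w]((S ⋈[d=b] T)) → 2

== RESULT ==
a | v | w
1 | s | q
7 | s | p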